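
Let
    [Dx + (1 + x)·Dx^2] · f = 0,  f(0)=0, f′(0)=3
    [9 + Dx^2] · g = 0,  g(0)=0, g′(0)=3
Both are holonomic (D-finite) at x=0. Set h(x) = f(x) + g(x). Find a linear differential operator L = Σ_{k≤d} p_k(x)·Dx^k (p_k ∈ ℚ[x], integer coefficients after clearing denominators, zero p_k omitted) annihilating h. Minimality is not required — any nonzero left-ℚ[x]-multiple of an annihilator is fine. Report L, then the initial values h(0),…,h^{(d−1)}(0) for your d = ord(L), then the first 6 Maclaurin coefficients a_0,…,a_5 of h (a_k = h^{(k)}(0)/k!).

L = (135 + 162·x + 81·x^2)·Dx + (99 + 261·x + 243·x^2 + 81·x^3)·Dx^2 + (15 + 18·x + 9·x^2)·Dx^3 + (11 + 29·x + 27·x^2 + 9·x^3)·Dx^4  (order 4).
h: a_k = 0, 6, -3/2, -7/2, -3/4, 21/8, …
ICs: h(0) = 0, h′(0) = 6, h′′(0) = -3, h′′′(0) = -21.

f: a_k = 0, 3, -3/2, 1, -3/4, 3/5, …
g: a_k = 0, 3, 0, -9/2, 0, 81/40, …
Weyl lclm of L_f,L_g ⇒ L₀ (ord ≤ 4).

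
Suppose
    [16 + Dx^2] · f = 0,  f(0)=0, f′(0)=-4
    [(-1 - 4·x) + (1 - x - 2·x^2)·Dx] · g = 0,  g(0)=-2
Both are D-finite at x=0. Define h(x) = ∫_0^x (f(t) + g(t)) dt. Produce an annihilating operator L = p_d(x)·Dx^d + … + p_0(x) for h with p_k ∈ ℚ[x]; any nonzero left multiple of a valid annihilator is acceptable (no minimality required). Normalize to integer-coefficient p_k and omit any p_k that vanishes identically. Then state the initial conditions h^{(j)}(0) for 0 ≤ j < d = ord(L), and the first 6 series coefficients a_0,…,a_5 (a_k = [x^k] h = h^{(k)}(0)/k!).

L = (-368 - 1408·x + 256·x^2 - 512·x^3 - 2560·x^4 - 2048·x^5)·Dx + (176 - 336·x - 384·x^2 + 1024·x^3 + 384·x^4 - 1536·x^5 - 1024·x^6)·Dx^2 + (-23 - 88·x + 16·x^2 - 32·x^3 - 160·x^4 - 128·x^5)·Dx^3 + (11 - 21·x - 24·x^2 + 64·x^3 + 24·x^4 - 96·x^5 - 64·x^6)·Dx^4  (order 4).
h: a_k = 0, -2, -3, -2, 1/6, -22/5, …
ICs: h(0) = 0, h′(0) = -2, h′′(0) = -6, h′′′(0) = -12.

f: a_k = 0, -4, 0, 32/3, 0, -128/15, …
g: a_k = -2, -2, -6, -10, -22, -42, …
L₀ := lclm(L_f,L_g); ord L₀ ≤ 2+1.
∫: right-multiply L₀ by Dx.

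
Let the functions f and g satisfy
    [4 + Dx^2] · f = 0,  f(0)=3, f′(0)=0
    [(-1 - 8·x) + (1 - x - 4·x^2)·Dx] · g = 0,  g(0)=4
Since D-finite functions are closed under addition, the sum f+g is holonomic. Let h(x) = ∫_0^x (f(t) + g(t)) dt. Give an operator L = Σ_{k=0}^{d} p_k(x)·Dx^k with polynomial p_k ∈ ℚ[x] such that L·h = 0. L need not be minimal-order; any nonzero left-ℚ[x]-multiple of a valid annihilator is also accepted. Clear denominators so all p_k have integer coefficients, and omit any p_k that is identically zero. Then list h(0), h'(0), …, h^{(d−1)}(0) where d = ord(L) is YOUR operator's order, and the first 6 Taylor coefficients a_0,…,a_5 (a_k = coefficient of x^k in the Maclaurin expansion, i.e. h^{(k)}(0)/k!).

L = (-116 - 1008·x - 968·x^2 - 2688·x^3 - 640·x^4 - 1024·x^5)·Dx + (28 + 4·x - 8·x^2 - 200·x^3 - 480·x^4 - 384·x^5 - 512·x^6)·Dx^2 + (-29 - 252·x - 242·x^2 - 672·x^3 - 160·x^4 - 256·x^5)·Dx^3 + (7 + x - 2·x^2 - 50·x^3 - 120·x^4 - 96·x^5 - 128·x^6)·Dx^4  (order 4).
h: a_k = 0, 7, 2, 14/3, 9, 118/5, …
ICs: h(0) = 0, h′(0) = 7, h′′(0) = 4, h′′′(0) = 28.

f: a_k = 3, 0, -6, 0, 2, 0, …
g: a_k = 4, 4, 20, 36, 116, 260, …
Weyl lclm of L_f,L_g ⇒ L₀ (ord ≤ 3).
h=∫₀ˣh₀: take L = L₀·Dx.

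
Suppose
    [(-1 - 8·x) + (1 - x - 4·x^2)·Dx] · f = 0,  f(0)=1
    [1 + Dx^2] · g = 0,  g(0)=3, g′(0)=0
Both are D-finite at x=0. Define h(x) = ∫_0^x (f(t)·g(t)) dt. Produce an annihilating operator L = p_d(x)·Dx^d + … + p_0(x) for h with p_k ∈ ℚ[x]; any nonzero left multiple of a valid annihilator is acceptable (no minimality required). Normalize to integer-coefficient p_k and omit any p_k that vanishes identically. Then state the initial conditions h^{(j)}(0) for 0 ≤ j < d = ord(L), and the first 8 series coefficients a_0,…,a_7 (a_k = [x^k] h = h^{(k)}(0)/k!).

L = (7 + x + 4·x^2)·Dx + (2 + 16·x)·Dx^2 + (-1 + x + 4·x^2)·Dx^3  (order 3).
h: a_k = 0, 3, 3/2, 9/2, 51/8, 637/40, 1453/48, 17147/240, …
ICs: h(0) = 0, h′(0) = 3, h′′(0) = 3.

f: a_k = 1, 1, 5, 9, 29, 65, 181, 441, …
g: a_k = 3, 0, -3/2, 0, 1/8, 0, -1/240, 0, …
h₀=f·g: eliminate ⇒ L₀, order ≤ 1·2.
h=∫₀ˣh₀: take L = L₀·Dx.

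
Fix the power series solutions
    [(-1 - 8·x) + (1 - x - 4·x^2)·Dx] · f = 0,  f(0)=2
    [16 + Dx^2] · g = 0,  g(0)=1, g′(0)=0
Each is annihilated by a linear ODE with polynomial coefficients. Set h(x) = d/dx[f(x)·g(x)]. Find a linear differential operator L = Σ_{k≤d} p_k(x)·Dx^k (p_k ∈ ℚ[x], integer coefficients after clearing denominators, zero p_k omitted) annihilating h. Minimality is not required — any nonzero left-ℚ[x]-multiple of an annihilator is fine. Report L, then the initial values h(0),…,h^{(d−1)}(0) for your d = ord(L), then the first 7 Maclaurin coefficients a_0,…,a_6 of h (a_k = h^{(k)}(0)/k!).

f: a_k = 2, 2, 10, 18, 58, 130, 362, …
g: a_k = 1, 0, -8, 0, 32/3, 0, -256/45, …
L₀ := L_f ⊗_s L_g (sym. prod.), ord ≤ 2.
Differentiate: ansatz ord ≤ ord L₀ ⇒ L.
L = (-12 - 64·x - 224·x^2 + 256·x^3 + 512·x^4) + (-1 - 4·x + 48·x^2 + 128·x^3)·Dx + (1 - 3·x - 10·x^2 + 16·x^3 + 32·x^4)·Dx^2  (order 2).
h: a_k = 2, -12, 6, -8/3, 110/3, -604/15, 7126/45, …
ICs: h(0) = 2, h′(0) = -12.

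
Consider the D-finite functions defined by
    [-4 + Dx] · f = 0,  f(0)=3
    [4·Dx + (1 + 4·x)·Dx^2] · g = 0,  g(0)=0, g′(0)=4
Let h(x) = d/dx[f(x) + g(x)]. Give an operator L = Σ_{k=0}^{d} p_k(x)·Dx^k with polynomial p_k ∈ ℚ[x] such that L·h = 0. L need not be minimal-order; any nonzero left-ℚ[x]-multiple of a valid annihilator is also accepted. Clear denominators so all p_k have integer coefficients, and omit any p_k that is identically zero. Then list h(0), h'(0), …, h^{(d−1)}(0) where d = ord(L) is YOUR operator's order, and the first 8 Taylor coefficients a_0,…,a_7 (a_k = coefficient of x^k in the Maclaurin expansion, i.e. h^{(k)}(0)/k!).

L = (-24 - 32·x) + (2 - 16·x - 32·x^2)·Dx + (1 + 6·x + 8·x^2)·Dx^2  (order 2).
h: a_k = 16, 32, 160, -128, 1152, -19968/5, 246784/15, -6877184/105, …
ICs: h(0) = 16, h′(0) = 32.

f: a_k = 3, 12, 24, 32, 32, 128/5, 256/15, 1024/105, …
g: a_k = 0, 4, -8, 64/3, -64, 1024/5, -2048/3, 16384/7, …
L₀ := lclm(L_f,L_g); ord L₀ ≤ 1+2.
Differentiate: ansatz ord ≤ ord L₀ ⇒ L.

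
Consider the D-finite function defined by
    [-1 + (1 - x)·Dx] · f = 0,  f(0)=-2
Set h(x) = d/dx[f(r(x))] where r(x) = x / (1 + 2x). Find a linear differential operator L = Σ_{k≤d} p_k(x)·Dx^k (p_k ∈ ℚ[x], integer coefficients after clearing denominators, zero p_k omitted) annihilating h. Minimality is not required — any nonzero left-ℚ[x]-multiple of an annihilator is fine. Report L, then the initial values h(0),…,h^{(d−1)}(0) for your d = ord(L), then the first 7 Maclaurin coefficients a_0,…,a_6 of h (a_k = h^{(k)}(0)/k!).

f: a_k = -2, -2, -2, -2, -2, -2, -2, …
h₀=f(r): pull back L_f along r ⇒ L₀.
h₀' ⇒ L via d/dx closure of L₀.
L = -4 + (-2 - 2·x)·Dx  (order 1).
h: a_k = -2, 4, -6, 8, -10, 12, -14, …
ICs: h(0) = -2.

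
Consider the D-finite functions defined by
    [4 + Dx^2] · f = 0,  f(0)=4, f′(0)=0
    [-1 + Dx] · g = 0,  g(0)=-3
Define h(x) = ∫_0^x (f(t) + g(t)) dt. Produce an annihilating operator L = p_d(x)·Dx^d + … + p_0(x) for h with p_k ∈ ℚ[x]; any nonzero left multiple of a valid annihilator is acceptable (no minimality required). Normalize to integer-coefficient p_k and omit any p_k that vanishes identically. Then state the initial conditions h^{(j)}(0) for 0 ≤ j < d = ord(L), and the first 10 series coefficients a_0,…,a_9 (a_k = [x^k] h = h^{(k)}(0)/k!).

L = -4·Dx + 4·Dx^2 - Dx^3 + Dx^4  (order 4).
h: a_k = 0, 1, -3/2, -19/6, -1/8, 61/120, -1/240, -37/720, -1/13440, 1021/362880, …
ICs: h(0) = 0, h′(0) = 1, h′′(0) = -3, h′′′(0) = -19.

f: a_k = 4, 0, -8, 0, 8/3, 0, -16/45, 0, 8/315, 0, …
g: a_k = -3, -3, -3/2, -1/2, -1/8, -1/40, -1/240, -1/1680, -1/13440, -1/120960, …
f+g: L₀ = lclm(L_f,L_g), ord ≤ 2+1.
h=∫h₀ ⇒ L = L₀·Dx.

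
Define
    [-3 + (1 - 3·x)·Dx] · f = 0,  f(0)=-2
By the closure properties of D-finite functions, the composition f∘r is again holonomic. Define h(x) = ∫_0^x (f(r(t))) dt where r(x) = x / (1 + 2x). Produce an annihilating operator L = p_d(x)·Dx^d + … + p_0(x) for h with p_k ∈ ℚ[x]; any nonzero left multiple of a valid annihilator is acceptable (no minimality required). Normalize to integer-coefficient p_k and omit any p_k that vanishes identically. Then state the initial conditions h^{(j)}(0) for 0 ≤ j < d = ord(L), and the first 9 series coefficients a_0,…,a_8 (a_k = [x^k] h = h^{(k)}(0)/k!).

f: a_k = -2, -6, -18, -54, -162, -486, -1458, -4374, -13122, …
Substitute x→r, Dx→(1/r')Dx; clear ⇒ L₀.
Integrate: L := L₀·Dx.
L = 3·Dx + (-1 - x + 2·x^2)·Dx^2  (order 2).
h: a_k = 0, -2, -3, -2, -3/2, -6/5, -1, -6/7, -3/4, …
ICs: h(0) = 0, h′(0) = -2.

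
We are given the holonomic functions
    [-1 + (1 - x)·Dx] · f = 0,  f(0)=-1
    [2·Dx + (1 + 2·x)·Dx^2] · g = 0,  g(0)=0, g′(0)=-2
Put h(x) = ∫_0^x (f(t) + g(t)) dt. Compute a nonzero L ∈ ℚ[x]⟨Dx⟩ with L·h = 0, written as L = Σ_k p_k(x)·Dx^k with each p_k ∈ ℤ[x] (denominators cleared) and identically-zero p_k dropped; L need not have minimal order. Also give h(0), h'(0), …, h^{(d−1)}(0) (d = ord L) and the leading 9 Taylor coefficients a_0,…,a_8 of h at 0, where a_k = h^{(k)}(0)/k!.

L = (14 + 4·x)·Dx^2 + (-1 + 20·x + 8·x^2)·Dx^3 + (-2 - 3·x + 3·x^2 + 2·x^3)·Dx^4  (order 4).
h: a_k = 0, -1, -3/2, 1/3, -11/12, 3/5, -37/30, 29/21, -135/56, …
ICs: h(0) = 0, h′(0) = -1, h′′(0) = -3, h′′′(0) = 2.

f: a_k = -1, -1, -1, -1, -1, -1, -1, -1, -1, …
g: a_k = 0, -2, 2, -8/3, 4, -32/5, 32/3, -128/7, 32, …
L₀ := lclm(L_f,L_g); ord L₀ ≤ 1+2.
h=∫h₀ ⇒ L = L₀·Dx.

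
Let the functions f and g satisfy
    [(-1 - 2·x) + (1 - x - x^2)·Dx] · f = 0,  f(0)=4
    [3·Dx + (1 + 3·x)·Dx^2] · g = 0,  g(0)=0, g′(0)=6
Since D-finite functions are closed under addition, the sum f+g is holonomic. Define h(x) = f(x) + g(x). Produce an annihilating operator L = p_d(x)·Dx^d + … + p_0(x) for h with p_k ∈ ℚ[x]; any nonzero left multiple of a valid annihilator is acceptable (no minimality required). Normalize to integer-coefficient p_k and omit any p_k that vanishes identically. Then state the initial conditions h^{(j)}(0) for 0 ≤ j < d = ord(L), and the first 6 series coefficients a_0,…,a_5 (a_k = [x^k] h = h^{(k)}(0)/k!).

f: a_k = 4, 4, 8, 12, 20, 32, …
g: a_k = 0, 6, -9, 18, -81/2, 486/5, …
Sum ⇒ L₀ = lclm(L_f,L_g) in ℚ(x)⟨Dx⟩.
L = (126 + 342·x + 468·x^2 + 180·x^3 + 108·x^4)·Dx + (156·x + 576·x^2 + 672·x^3 + 378·x^4 + 180·x^5)·Dx^2 + (-7 - 35·x - 29·x^2 + 63·x^3 + 99·x^4 + 93·x^5 + 36·x^6)·Dx^3  (order 3).
h: a_k = 4, 10, -1, 30, -41/2, 646/5, …
ICs: h(0) = 4, h′(0) = 10, h′′(0) = -2.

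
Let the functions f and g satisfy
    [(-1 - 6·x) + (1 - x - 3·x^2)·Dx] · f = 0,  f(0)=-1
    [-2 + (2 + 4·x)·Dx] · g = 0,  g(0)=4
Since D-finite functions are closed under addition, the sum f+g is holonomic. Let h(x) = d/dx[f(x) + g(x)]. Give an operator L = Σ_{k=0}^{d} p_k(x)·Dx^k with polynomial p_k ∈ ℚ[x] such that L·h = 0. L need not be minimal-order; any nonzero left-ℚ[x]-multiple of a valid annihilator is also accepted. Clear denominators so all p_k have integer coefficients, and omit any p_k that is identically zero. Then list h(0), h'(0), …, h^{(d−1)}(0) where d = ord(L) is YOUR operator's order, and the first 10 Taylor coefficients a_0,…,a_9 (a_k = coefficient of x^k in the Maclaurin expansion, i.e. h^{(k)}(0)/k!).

f: a_k = -1, -1, -4, -7, -19, -40, -97, -217, -508, -1159, …
g: a_k = 4, 4, -2, 2, -5/2, 7/2, -21/4, 33/4, -429/32, 715/32, …
Sum ⇒ L₀ = lclm(L_f,L_g) in ℚ(x)⟨Dx⟩.
Derive L from L₀ (diff closure).
L = (-22 - 134·x - 312·x^2 - 324·x^3 - 270·x^4) + (-13 - 148·x - 565·x^2 - 1056·x^3 - 1251·x^4 - 810·x^5)·Dx + (3 + 16·x + 25·x^2 - 26·x^3 - 183·x^4 - 312·x^5 - 180·x^6)·Dx^2  (order 2).
h: a_k = 3, -12, -15, -86, -365/2, -1227/2, -5845/4, -16685/4, -327357/32, -870715/32, …
ICs: h(0) = 3, h′(0) = -12.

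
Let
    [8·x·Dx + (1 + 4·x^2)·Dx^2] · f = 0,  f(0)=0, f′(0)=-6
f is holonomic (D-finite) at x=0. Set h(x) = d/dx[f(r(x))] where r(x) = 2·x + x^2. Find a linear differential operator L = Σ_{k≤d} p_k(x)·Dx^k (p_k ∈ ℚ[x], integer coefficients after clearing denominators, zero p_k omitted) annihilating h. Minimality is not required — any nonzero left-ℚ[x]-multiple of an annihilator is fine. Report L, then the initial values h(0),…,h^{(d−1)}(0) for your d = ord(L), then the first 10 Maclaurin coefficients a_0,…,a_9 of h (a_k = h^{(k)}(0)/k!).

f: a_k = 0, -6, 0, 8, 0, -96/5, 0, 384/7, 0, -512/3, …
h₀=f(r): pull back L_f along r ⇒ L₀.
Derive L from L₀ (diff closure).
L = (-1 + 32·x + 64·x^2 + 48·x^3 + 12·x^4) + (1 + x + 16·x^2 + 32·x^3 + 20·x^4 + 4·x^5)·Dx  (order 1).
h: a_k = -12, -12, 192, 384, -2832, -9168, 38400, 190464, -456384, -3625152, …
ICs: h(0) = -12.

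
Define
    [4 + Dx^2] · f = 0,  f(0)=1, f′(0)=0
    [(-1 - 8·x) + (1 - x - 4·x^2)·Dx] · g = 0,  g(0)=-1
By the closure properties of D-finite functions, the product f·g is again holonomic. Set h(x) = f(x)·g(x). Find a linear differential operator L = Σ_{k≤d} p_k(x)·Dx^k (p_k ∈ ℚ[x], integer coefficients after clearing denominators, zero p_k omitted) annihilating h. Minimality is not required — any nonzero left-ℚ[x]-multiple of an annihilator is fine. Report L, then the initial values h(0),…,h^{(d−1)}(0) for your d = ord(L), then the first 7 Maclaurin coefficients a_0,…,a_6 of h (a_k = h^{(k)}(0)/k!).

f: a_k = 1, 0, -2, 0, 2/3, 0, -4/45, …
g: a_k = -1, -1, -5, -9, -29, -65, -181, …
Sym-product of L_f,L_g gives L₀ (≤ ord 2).
L = (4 + 4·x + 16·x^2) + (2 + 16·x)·Dx + (-1 + x + 4·x^2)·Dx^2  (order 2).
h: a_k = -1, -1, -3, -7, -59/3, -143/3, -5681/45, …
ICs: h(0) = -1, h′(0) = -1.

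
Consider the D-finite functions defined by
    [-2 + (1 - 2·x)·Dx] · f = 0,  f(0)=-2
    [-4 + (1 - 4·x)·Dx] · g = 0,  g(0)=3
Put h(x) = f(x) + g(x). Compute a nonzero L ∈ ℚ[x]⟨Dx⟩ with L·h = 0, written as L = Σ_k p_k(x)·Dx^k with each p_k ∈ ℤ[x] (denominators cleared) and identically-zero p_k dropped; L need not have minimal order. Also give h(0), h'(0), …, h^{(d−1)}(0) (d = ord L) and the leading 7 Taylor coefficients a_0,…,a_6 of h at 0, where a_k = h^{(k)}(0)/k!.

L = -16 + (12 - 32·x)·Dx + (-1 + 6·x - 8·x^2)·Dx^2  (order 2).
h: a_k = 1, 8, 40, 176, 736, 3008, 12160, …
ICs: h(0) = 1, h′(0) = 8.

f: a_k = -2, -4, -8, -16, -32, -64, -128, …
g: a_k = 3, 12, 48, 192, 768, 3072, 12288, …
h₀=f+g: left-lcm gives L₀, ord ≤ 2.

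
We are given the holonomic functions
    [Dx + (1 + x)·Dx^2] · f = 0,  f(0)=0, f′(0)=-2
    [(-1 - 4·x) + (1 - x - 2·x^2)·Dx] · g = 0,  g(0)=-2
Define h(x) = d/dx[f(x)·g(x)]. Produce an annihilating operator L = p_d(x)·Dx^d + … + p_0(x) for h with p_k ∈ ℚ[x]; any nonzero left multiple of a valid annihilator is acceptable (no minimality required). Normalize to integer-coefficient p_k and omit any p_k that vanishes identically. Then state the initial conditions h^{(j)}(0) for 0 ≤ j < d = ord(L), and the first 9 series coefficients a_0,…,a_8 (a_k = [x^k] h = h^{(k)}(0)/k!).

L = (72 + 180·x + 144·x^2) + (13 + 93·x + 192·x^2 + 112·x^3)·Dx + (-5 - 8·x + 15·x^2 + 34·x^3 + 16·x^4)·Dx^2  (order 2).
h: a_k = 4, 4, 34, 172/3, 189, 1974/5, 4969/5, 15292/7, 351199/70, …
ICs: h(0) = 4, h′(0) = 4.

f: a_k = 0, -2, 1, -2/3, 1/2, -2/5, 1/3, -2/7, 1/4, …
g: a_k = -2, -2, -6, -10, -22, -42, -86, -170, -342, …
f·g: L₀ = L_f ⊗_s L_g, ord ≤ 2·1.
h₀' ⇒ L via d/dx closure of L₀.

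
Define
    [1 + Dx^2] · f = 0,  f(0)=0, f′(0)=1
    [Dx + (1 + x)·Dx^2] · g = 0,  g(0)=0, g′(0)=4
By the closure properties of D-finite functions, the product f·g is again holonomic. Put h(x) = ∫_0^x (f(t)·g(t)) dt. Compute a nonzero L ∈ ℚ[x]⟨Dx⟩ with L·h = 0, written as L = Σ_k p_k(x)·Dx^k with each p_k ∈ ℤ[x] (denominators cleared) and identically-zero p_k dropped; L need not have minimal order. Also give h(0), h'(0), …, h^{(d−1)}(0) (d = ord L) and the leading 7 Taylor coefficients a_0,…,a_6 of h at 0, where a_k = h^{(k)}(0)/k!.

f: a_k = 0, 1, 0, -1/6, 0, 1/120, 0, …
g: a_k = 0, 4, -2, 4/3, -1, 4/5, -2/3, …
h₀=f·g: eliminate ⇒ L₀, order ≤ 2·2.
h=∫₀ˣh₀: take L = L₀·Dx.
L = (-3 + 6·x + 19·x^2 + 16·x^3 + 4·x^4)·Dx + (4 + 20·x + 24·x^2 + 8·x^3)·Dx^2 + (20·x + 42·x^2 + 32·x^3 + 8·x^4)·Dx^3 + (4 + 20·x + 24·x^2 + 8·x^3)·Dx^4 + (3 + 14·x + 23·x^2 + 16·x^3 + 4·x^4)·Dx^5  (order 5).
h: a_k = 0, 0, 0, 4/3, -1/2, 2/15, -1/9, …
ICs: h(0) = 0, h′(0) = 0, h′′(0) = 0, h′′′(0) = 8, h′′′′(0) = -12.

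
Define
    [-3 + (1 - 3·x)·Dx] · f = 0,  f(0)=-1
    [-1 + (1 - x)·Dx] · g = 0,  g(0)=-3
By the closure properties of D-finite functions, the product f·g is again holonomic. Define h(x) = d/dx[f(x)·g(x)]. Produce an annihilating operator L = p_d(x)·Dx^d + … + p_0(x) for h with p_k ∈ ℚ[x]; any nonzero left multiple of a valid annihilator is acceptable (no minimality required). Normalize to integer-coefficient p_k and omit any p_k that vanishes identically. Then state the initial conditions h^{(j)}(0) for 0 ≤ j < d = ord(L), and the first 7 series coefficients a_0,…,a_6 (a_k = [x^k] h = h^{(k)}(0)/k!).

L = (13 - 36·x + 27·x^2) + (-2 + 11·x - 18·x^2 + 9·x^3)·Dx  (order 1).
h: a_k = 12, 78, 360, 1452, 5460, 19674, 68880, …
ICs: h(0) = 12.

f: a_k = -1, -3, -9, -27, -81, -243, -729, …
g: a_k = -3, -3, -3, -3, -3, -3, -3, …
Sym-product of L_f,L_g gives L₀ (≤ ord 1).
Differentiate: ansatz ord ≤ ord L₀ ⇒ L.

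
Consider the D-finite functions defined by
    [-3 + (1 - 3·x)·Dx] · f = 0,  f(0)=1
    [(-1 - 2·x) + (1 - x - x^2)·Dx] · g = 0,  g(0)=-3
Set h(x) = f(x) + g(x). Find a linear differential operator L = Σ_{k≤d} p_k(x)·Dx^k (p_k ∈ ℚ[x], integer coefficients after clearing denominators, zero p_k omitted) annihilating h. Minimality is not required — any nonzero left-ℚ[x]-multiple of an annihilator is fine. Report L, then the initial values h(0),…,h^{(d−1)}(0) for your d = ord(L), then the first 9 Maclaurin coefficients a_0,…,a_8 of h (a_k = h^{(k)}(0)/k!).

L = (-6 - 36·x + 18·x^2 - 18·x^3) + (14 - 18·x - 24·x^2 + 18·x^3 - 36·x^4)·Dx + (-2 + 10·x - 15·x^2 + 10·x^3 - 9·x^5)·Dx^2  (order 2).
h: a_k = -2, 0, 3, 18, 66, 219, 690, 2124, 6459, …
ICs: h(0) = -2, h′(0) = 0.

f: a_k = 1, 3, 9, 27, 81, 243, 729, 2187, 6561, …
g: a_k = -3, -3, -6, -9, -15, -24, -39, -63, -102, …
h₀=f+g: left-lcm gives L₀, ord ≤ 2.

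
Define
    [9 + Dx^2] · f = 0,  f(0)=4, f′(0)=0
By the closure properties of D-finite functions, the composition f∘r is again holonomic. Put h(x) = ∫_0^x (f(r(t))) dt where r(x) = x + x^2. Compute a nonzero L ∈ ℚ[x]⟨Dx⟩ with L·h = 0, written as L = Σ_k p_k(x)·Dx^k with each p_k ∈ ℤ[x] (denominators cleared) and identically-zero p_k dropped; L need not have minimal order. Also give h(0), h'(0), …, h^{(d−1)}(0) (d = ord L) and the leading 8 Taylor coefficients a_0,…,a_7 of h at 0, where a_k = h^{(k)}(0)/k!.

L = (9 + 54·x + 108·x^2 + 72·x^3)·Dx - 2·Dx^2 + (1 + 2·x)·Dx^3  (order 3).
h: a_k = 0, 4, 0, -6, -9, -9/10, 9, 1539/140, …
ICs: h(0) = 0, h′(0) = 4, h′′(0) = 0.

f: a_k = 4, 0, -18, 0, 27/2, 0, -81/20, 0, …
f∘r: x↦r, Dx↦Dx/r' in L_f ⇒ L₀.
h=∫h₀ ⇒ L = L₀·Dx.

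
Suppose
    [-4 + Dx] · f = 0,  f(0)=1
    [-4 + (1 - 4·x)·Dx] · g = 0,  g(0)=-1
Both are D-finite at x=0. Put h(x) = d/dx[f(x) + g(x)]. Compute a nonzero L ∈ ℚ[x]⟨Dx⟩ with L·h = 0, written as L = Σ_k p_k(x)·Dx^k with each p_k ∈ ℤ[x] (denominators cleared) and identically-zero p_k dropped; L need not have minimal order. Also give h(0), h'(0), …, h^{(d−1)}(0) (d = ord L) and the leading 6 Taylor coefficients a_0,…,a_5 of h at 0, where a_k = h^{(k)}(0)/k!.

L = (64 + 128·x) + (-20 - 32·x + 64·x^2)·Dx + (1 - 16·x^2)·Dx^2  (order 2).
h: a_k = 0, -16, -160, -2944/3, -15232/3, -368128/15, …
ICs: h(0) = 0, h′(0) = -16.

f: a_k = 1, 4, 8, 32/3, 32/3, 128/15, …
g: a_k = -1, -4, -16, -64, -256, -1024, …
f+g: L₀ = lclm(L_f,L_g), ord ≤ 1+1.
Differentiate: ansatz ord ≤ ord L₀ ⇒ L.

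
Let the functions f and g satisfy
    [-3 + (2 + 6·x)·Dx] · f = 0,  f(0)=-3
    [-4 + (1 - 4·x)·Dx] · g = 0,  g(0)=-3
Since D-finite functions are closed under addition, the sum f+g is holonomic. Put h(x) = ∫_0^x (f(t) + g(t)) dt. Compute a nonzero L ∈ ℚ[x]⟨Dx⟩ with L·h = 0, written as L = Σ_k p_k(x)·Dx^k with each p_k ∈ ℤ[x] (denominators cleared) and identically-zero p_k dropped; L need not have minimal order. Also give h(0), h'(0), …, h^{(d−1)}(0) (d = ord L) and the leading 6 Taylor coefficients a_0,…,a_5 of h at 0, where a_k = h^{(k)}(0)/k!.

f: a_k = -3, -9/2, 27/8, -81/16, 1215/128, -5103/256, …
g: a_k = -3, -12, -48, -192, -768, -3072, …
Sum ⇒ L₀ = lclm(L_f,L_g) in ℚ(x)⟨Dx⟩.
Integrate: L := L₀·Dx.
L = (228 + 432·x)·Dx + (-137 - 696·x - 1296·x^2)·Dx^2 + (10 + 62·x - 192·x^2 - 864·x^3)·Dx^3  (order 3).
h: a_k = 0, -6, -33/4, -119/8, -3153/64, -97089/640, …
ICs: h(0) = 0, h′(0) = -6, h′′(0) = -33/2.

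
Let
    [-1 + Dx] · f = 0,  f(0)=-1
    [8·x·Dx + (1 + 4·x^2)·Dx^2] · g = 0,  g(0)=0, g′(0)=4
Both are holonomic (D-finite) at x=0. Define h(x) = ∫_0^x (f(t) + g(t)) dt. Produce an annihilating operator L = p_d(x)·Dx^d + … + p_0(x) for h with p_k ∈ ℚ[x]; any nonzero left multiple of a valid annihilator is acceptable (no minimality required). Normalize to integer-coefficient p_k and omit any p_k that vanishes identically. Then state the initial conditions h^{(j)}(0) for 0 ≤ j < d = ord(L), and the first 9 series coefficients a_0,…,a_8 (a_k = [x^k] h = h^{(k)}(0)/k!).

L = (8 - 8·x - 96·x^2 - 32·x^3)·Dx^2 + (-9 + 88·x^2 - 16·x^4)·Dx^3 + (1 + 8·x + 8·x^2 + 32·x^3 + 16·x^4)·Dx^4  (order 4).
h: a_k = 0, -1, 3/2, -1/6, -11/8, -1/120, 307/144, -1/5040, -184321/40320, …
ICs: h(0) = 0, h′(0) = -1, h′′(0) = 3, h′′′(0) = -1.

f: a_k = -1, -1, -1/2, -1/6, -1/24, -1/120, -1/720, -1/5040, -1/40320, …
g: a_k = 0, 4, 0, -16/3, 0, 64/5, 0, -256/7, 0, …
Sum ⇒ L₀ = lclm(L_f,L_g) in ℚ(x)⟨Dx⟩.
h=∫₀ˣh₀: take L = L₀·Dx.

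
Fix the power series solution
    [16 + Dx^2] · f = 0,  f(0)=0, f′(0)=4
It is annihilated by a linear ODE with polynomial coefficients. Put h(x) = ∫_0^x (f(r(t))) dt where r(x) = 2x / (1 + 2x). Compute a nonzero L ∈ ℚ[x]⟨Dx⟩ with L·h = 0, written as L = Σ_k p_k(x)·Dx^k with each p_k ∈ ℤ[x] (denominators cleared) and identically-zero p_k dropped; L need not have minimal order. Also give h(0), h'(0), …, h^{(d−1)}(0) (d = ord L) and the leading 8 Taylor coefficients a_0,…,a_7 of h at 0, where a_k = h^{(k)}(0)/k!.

L = 64·Dx + (4 + 24·x + 48·x^2 + 32·x^3)·Dx^2 + (1 + 8·x + 24·x^2 + 32·x^3 + 16·x^4)·Dx^3  (order 3).
h: a_k = 0, 0, 4, -16/3, -40/3, 448/5, -12352/45, 3840/7, …
ICs: h(0) = 0, h′(0) = 0, h′′(0) = 8.

f: a_k = 0, 4, 0, -32/3, 0, 128/15, 0, -1024/315, …
h₀=f(r): pull back L_f along r ⇒ L₀.
h=∫h₀ ⇒ L = L₀·Dx.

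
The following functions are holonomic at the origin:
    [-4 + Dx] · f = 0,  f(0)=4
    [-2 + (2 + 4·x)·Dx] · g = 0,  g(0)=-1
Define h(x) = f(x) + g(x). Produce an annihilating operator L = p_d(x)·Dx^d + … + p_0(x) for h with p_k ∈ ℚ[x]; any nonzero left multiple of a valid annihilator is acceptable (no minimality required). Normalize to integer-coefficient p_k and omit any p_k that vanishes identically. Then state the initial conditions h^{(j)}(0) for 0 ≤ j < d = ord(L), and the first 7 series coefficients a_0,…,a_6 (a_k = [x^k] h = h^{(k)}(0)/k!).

L = (20 + 32·x) + (-17 - 64·x - 64·x^2)·Dx + (3 + 14·x + 16·x^2)·Dx^2  (order 2).
h: a_k = 3, 15, 65/2, 253/6, 1039/24, 3991/120, 17329/720, …
ICs: h(0) = 3, h′(0) = 15.

f: a_k = 4, 16, 32, 128/3, 128/3, 512/15, 1024/45, …
g: a_k = -1, -1, 1/2, -1/2, 5/8, -7/8, 21/16, …
Weyl lclm of L_f,L_g ⇒ L₀ (ord ≤ 2).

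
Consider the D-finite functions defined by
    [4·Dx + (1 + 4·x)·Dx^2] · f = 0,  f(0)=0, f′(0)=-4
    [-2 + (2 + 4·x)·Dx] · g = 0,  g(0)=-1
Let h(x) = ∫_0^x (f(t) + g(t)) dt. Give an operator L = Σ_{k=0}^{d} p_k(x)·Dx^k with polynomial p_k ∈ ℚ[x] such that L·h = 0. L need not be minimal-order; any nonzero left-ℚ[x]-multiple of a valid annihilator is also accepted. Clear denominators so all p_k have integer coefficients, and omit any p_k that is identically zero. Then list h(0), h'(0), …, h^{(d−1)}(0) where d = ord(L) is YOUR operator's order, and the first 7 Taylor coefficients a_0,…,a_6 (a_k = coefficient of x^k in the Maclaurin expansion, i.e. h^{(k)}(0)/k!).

L = (20 + 16·x)·Dx^2 + (29 + 104·x + 80·x^2)·Dx^3 + (3 + 22·x + 48·x^2 + 32·x^3)·Dx^4  (order 4).
h: a_k = 0, -1, -5/2, 17/6, -131/24, 517/40, -8227/240, …
ICs: h(0) = 0, h′(0) = -1, h′′(0) = -5, h′′′(0) = 17.

f: a_k = 0, -4, 8, -64/3, 64, -1024/5, 2048/3, …
g: a_k = -1, -1, 1/2, -1/2, 5/8, -7/8, 21/16, …
Weyl lclm of L_f,L_g ⇒ L₀ (ord ≤ 3).
h=∫₀ˣh₀: take L = L₀·Dx.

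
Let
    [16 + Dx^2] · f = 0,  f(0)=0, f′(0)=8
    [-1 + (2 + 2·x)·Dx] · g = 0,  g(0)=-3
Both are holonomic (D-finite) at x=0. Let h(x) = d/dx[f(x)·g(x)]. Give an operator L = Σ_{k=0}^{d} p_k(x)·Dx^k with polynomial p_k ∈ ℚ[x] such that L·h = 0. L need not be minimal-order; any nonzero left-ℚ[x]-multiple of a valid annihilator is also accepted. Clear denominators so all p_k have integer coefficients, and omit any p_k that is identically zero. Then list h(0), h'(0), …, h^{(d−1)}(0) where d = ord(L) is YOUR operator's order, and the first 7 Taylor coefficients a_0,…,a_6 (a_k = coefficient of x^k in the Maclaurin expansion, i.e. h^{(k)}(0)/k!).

f: a_k = 0, 8, 0, -64/3, 0, 256/15, 0, …
g: a_k = -3, -3/2, 3/8, -3/16, 15/128, -21/256, 63/1024, …
h₀=f·g: eliminate ⇒ L₀, order ≤ 2·1.
Derive L from L₀ (diff closure).
L = (4733 + 17664·x + 25216·x^2 + 16384·x^3 + 4096·x^4) + (-244 - 756·x - 768·x^2 - 256·x^3)·Dx + (268 + 1048·x + 1548·x^2 + 1024·x^3 + 256·x^4)·Dx^2  (order 2).
h: a_k = -24, -24, 201, 122, -4661/16, -10683/80, 64235/384, …
ICs: h(0) = -24, h′(0) = -24.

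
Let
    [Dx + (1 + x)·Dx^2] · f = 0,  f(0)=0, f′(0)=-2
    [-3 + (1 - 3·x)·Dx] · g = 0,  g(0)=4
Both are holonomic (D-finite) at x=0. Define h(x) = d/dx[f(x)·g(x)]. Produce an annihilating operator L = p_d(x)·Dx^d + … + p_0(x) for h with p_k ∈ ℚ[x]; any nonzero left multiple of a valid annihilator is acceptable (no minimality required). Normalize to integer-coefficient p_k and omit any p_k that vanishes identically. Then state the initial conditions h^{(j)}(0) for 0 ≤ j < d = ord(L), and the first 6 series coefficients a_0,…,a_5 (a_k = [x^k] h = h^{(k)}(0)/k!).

L = 12 + (7 + 15·x)·Dx + (-1 + 2·x + 3·x^2)·Dx^2  (order 2).
h: a_k = -8, -40, -188, -744, -2798, -50324/5, …
ICs: h(0) = -8, h′(0) = -40.

f: a_k = 0, -2, 1, -2/3, 1/2, -2/5, …
g: a_k = 4, 12, 36, 108, 324, 972, …
L₀ := L_f ⊗_s L_g (sym. prod.), ord ≤ 2.
h=h₀': d/dx-closure on L₀ ⇒ L.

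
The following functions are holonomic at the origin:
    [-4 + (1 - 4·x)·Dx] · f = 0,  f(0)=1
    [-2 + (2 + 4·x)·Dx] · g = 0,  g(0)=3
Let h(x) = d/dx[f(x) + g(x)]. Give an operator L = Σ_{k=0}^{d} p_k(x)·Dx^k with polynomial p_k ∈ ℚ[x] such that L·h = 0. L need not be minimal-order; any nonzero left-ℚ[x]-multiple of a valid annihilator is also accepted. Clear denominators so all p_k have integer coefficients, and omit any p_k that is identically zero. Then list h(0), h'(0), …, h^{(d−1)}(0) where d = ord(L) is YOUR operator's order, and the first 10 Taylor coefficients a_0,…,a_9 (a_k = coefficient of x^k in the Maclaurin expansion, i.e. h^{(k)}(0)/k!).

L = (-40 - 32·x) + (-31 - 136·x - 112·x^2)·Dx + (3 - 2·x - 32·x^2 - 32·x^3)·Dx^2  (order 2).
h: a_k = 7, 29, 393/2, 2033/2, 41065/8, 196419/8, 1835701/16, 8387321/16, 302009193/128, 1342140815/128, …
ICs: h(0) = 7, h′(0) = 29.

f: a_k = 1, 4, 16, 64, 256, 1024, 4096, 16384, 65536, 262144, …
g: a_k = 3, 3, -3/2, 3/2, -15/8, 21/8, -63/16, 99/16, -1287/128, 2145/128, …
L₀ := lclm(L_f,L_g); ord L₀ ≤ 1+1.
Differentiate: ansatz ord ≤ ord L₀ ⇒ L.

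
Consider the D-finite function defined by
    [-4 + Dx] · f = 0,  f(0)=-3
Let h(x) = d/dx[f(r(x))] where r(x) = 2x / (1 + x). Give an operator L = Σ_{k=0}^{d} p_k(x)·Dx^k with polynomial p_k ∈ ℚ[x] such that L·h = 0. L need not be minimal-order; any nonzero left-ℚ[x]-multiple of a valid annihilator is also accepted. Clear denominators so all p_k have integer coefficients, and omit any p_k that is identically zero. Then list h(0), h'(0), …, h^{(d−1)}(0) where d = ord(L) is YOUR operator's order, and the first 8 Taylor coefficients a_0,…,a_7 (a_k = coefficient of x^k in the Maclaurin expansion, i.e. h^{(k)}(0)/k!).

f: a_k = -3, -12, -24, -32, -32, -128/5, -256/15, -1024/105, …
Substitute x→r, Dx→(1/r')Dx; clear ⇒ L₀.
h=h₀': d/dx-closure on L₀ ⇒ L.
L = (6 - 2·x) + (-1 - 2·x - x^2)·Dx  (order 1).
h: a_k = -24, -144, -264, -32, 264, -368/5, -3224/15, 9024/35, …
ICs: h(0) = -24.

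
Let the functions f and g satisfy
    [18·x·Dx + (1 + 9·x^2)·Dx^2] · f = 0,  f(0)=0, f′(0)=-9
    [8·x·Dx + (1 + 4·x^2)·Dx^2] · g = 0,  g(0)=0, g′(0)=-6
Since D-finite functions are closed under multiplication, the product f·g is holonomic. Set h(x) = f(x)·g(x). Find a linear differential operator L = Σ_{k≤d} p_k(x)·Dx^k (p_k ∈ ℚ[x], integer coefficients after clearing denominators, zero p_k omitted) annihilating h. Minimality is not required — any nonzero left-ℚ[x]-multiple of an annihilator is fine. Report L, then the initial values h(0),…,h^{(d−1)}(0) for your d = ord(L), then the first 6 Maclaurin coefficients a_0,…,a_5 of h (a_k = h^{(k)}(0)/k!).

f: a_k = 0, -9, 0, 27, 0, -729/5, …
g: a_k = 0, -6, 0, 8, 0, -96/5, …
Sym-product of L_f,L_g gives L₀ (≤ ord 4).
L = (-864·x - 18720·x^3 - 82944·x^5 + 134784·x^7 + 1119744·x^9)·Dx + (-52 - 3036·x^2 - 33696·x^4 - 72576·x^6 + 471744·x^8 + 1679616·x^10)·Dx^2 + (-104·x - 2072·x^3 - 11232·x^5 + 13968·x^7 + 269568·x^9 + 559872·x^11)·Dx^3 + (-1 - 26·x^2 - 205·x^4 + 7380·x^8 + 33696·x^10 + 46656·x^12)·Dx^4  (order 4).
h: a_k = 0, 0, 54, 0, -234, 0, …
ICs: h(0) = 0, h′(0) = 0, h′′(0) = 108, h′′′(0) = 0.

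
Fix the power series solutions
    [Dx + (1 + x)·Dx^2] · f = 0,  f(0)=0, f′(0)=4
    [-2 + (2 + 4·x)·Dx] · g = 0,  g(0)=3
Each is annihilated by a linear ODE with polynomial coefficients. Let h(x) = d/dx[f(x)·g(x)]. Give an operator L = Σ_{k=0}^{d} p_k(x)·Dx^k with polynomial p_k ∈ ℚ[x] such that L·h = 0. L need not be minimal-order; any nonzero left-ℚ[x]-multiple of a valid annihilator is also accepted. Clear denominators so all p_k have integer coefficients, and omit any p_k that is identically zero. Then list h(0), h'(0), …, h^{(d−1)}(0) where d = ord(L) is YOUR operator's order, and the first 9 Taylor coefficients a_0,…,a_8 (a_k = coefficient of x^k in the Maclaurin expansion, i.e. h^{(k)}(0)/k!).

f: a_k = 0, 4, -2, 4/3, -1, 4/5, -2/3, 4/7, -1/2, …
g: a_k = 3, 3, -3/2, 3/2, -15/8, 21/8, -63/16, 99/16, -1287/128, …
h₀=f·g: eliminate ⇒ L₀, order ≤ 2·1.
Derive L from L₀ (diff closure).
L = (1 + 4·x + x^2) + (7 + 27·x + 30·x^2 + 8·x^3)·Dx + (2 + 11·x + 21·x^2 + 16·x^3 + 4·x^4)·Dx^2  (order 2).
h: a_k = 12, 12, -24, 40, -131/2, 1089/10, -927/5, 11316/35, -129009/224, …
ICs: h(0) = 12, h′(0) = 12.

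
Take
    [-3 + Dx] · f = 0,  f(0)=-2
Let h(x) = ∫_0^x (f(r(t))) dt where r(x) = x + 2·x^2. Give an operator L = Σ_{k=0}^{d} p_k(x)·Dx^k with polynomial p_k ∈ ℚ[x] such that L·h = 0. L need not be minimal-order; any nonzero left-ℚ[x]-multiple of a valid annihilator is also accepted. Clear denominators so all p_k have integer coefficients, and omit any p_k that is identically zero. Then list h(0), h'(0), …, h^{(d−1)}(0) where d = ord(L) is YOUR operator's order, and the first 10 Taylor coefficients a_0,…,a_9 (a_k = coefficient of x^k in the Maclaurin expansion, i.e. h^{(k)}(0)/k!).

f: a_k = -2, -6, -9, -9, -27/4, -81/20, -81/40, -243/280, -729/2240, -243/2240, …
f∘r: x↦r, Dx↦Dx/r' in L_f ⇒ L₀.
h=∫₀ˣh₀: take L = L₀·Dx.
L = (-3 - 12·x)·Dx + Dx^2  (order 2).
h: a_k = 0, -2, -3, -7, -45/4, -387/20, -1107/40, -11061/280, -112887/2240, -28173/448, …
ICs: h(0) = 0, h′(0) = -2.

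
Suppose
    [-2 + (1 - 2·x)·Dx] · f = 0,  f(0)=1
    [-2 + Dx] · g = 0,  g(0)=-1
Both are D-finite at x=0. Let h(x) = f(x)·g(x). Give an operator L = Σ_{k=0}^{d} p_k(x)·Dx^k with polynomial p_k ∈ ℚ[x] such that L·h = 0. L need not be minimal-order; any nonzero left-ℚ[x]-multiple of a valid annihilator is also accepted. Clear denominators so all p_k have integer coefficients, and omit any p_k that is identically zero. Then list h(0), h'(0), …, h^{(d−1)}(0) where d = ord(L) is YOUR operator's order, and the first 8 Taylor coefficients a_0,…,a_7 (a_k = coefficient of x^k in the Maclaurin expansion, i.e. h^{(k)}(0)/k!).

f: a_k = 1, 2, 4, 8, 16, 32, 64, 128, …
g: a_k = -1, -2, -2, -4/3, -2/3, -4/15, -4/45, -8/315, …
Sym-product of L_f,L_g gives L₀ (≤ ord 1).
L = (4 - 4·x) + (-1 + 2·x)·Dx  (order 1).
h: a_k = -1, -4, -10, -64/3, -130/3, -1304/15, -7828/45, -21920/63, …
ICs: h(0) = -1.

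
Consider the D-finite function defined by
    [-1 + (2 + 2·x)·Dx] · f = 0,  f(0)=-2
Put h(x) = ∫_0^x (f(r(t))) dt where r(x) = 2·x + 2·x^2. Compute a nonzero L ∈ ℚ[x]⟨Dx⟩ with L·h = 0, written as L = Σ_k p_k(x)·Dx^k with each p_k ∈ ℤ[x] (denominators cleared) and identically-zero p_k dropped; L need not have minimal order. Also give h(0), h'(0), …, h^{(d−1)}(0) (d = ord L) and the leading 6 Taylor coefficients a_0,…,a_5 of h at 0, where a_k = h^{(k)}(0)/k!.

L = (-1 - 2·x)·Dx + (1 + 2·x + 2·x^2)·Dx^2  (order 2).
h: a_k = 0, -2, -1, -1/3, 1/4, -3/20, …
ICs: h(0) = 0, h′(0) = -2.

f: a_k = -2, -1, 1/4, -1/8, 5/64, -7/128, …
L₀ from L_f via x↦r, Dx↦r'^{-1}Dx.
Integrate: L := L₀·Dx.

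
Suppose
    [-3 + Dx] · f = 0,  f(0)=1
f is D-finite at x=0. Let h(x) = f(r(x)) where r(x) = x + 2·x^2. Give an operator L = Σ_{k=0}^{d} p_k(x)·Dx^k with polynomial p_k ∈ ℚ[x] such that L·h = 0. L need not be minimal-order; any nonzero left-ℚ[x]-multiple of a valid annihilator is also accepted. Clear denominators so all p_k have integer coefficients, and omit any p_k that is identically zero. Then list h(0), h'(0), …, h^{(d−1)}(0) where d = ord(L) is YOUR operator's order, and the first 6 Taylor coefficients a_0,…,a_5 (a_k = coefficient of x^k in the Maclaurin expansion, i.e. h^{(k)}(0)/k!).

f: a_k = 1, 3, 9/2, 9/2, 27/8, 81/40, …
f∘r: x↦r, Dx↦Dx/r' in L_f ⇒ L₀.
L = (-3 - 12·x) + Dx  (order 1).
h: a_k = 1, 3, 21/2, 45/2, 387/8, 3321/40, …
ICs: h(0) = 1.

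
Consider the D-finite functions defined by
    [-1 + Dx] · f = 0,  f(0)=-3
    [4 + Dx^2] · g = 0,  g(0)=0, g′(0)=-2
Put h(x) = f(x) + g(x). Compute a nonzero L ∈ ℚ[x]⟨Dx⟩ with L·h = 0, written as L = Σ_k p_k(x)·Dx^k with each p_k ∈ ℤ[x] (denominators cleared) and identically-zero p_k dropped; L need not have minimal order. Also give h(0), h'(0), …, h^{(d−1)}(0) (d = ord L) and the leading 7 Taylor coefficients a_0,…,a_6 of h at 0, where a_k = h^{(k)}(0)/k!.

f: a_k = -3, -3, -3/2, -1/2, -1/8, -1/40, -1/240, …
g: a_k = 0, -2, 0, 4/3, 0, -4/15, 0, …
Sum ⇒ L₀ = lclm(L_f,L_g) in ℚ(x)⟨Dx⟩.
L = -4 + 4·Dx - Dx^2 + Dx^3  (order 3).
h: a_k = -3, -5, -3/2, 5/6, -1/8, -7/24, -1/240, …
ICs: h(0) = -3, h′(0) = -5, h′′(0) = -3.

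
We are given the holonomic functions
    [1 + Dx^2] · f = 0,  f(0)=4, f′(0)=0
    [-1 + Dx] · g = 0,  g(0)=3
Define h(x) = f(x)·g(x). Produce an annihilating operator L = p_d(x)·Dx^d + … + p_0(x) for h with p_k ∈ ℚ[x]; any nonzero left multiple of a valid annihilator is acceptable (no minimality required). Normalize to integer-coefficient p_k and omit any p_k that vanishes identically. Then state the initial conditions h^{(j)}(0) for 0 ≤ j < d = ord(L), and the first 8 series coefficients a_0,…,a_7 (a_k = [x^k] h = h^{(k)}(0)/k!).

L = 2 - 2·Dx + Dx^2  (order 2).
h: a_k = 12, 12, 0, -4, -2, -2/5, 0, 2/105, …
ICs: h(0) = 12, h′(0) = 12.

f: a_k = 4, 0, -2, 0, 1/6, 0, -1/180, 0, …
g: a_k = 3, 3, 3/2, 1/2, 1/8, 1/40, 1/240, 1/1680, …
L₀ := L_f ⊗_s L_g (sym. prod.), ord ≤ 2.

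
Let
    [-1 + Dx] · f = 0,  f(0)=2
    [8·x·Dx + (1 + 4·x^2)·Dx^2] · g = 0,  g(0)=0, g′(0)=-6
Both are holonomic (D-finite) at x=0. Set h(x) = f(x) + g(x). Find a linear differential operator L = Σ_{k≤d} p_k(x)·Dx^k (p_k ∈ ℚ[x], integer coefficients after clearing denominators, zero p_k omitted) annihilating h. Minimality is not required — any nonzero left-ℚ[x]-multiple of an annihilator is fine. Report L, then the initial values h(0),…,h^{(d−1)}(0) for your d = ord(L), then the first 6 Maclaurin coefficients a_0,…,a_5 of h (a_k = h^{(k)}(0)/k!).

L = (8 - 8·x - 96·x^2 - 32·x^3)·Dx + (-9 + 88·x^2 - 16·x^4)·Dx^2 + (1 + 8·x + 8·x^2 + 32·x^3 + 16·x^4)·Dx^3  (order 3).
h: a_k = 2, -4, 1, 25/3, 1/12, -1151/60, …
ICs: h(0) = 2, h′(0) = -4, h′′(0) = 2.

f: a_k = 2, 2, 1, 1/3, 1/12, 1/60, …
g: a_k = 0, -6, 0, 8, 0, -96/5, …
L₀ := lclm(L_f,L_g); ord L₀ ≤ 1+2.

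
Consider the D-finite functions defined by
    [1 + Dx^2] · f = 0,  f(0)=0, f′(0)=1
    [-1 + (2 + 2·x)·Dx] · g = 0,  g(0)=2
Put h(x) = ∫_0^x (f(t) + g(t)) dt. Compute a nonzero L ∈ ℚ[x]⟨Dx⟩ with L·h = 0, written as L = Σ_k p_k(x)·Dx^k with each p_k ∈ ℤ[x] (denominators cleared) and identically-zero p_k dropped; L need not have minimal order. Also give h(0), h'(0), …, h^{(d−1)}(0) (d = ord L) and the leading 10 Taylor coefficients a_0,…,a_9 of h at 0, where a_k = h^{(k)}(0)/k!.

f: a_k = 0, 1, 0, -1/6, 0, 1/120, 0, -1/5040, 0, 1/362880, …
g: a_k = 2, 1, -1/4, 1/8, -5/64, 7/128, -21/512, 33/1024, -429/16384, 715/32768, …
L₀ := lclm(L_f,L_g); ord L₀ ≤ 2+1.
∫: right-multiply L₀ by Dx.
L = (-7 - 8·x - 4·x^2)·Dx + (6 + 22·x + 24·x^2 + 8·x^3)·Dx^2 + (-7 - 8·x - 4·x^2)·Dx^3 + (6 + 22·x + 24·x^2 + 8·x^3)·Dx^4  (order 4).
h: a_k = 0, 2, 1, -1/12, -1/96, -1/64, 121/11520, -3/512, 10331/2580480, -143/49152, …
ICs: h(0) = 0, h′(0) = 2, h′′(0) = 2, h′′′(0) = -1/2.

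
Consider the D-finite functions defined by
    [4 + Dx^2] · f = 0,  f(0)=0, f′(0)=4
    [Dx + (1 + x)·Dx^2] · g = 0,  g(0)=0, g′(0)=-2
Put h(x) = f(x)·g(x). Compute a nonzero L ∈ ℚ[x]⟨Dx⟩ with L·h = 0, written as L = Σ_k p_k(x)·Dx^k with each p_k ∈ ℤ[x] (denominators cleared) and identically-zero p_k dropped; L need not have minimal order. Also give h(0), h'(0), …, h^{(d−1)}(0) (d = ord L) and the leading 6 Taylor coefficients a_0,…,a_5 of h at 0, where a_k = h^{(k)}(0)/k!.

f: a_k = 0, 4, 0, -8/3, 0, 8/15, …
g: a_k = 0, -2, 1, -2/3, 1/2, -2/5, …
h₀=f·g: eliminate ⇒ L₀, order ≤ 2·2.
L = (168 + 864·x + 1456·x^2 + 1024·x^3 + 256·x^4) + (112 + 368·x + 384·x^2 + 128·x^3)·Dx + (102 + 464·x + 744·x^2 + 512·x^3 + 128·x^4)·Dx^2 + (28 + 92·x + 96·x^2 + 32·x^3)·Dx^3 + (15 + 62·x + 95·x^2 + 64·x^3 + 16·x^4)·Dx^4  (order 4).
h: a_k = 0, 0, -8, 4, 8/3, -2/3, …
ICs: h(0) = 0, h′(0) = 0, h′′(0) = -16, h′′′(0) = 24.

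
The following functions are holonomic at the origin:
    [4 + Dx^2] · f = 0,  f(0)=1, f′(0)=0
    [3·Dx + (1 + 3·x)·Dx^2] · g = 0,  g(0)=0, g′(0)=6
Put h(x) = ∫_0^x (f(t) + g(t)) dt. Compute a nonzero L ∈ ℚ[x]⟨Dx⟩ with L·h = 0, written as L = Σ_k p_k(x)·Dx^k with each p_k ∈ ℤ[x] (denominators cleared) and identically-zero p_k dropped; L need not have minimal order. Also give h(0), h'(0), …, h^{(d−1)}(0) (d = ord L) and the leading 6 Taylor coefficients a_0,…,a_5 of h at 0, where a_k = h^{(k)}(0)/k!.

f: a_k = 1, 0, -2, 0, 2/3, 0, …
g: a_k = 0, 6, -9, 18, -81/2, 486/5, …
Weyl lclm of L_f,L_g ⇒ L₀ (ord ≤ 4).
∫: right-multiply L₀ by Dx.
L = (348 + 144·x + 216·x^2)·Dx^2 + (44 + 180·x + 216·x^2 + 216·x^3)·Dx^3 + (87 + 36·x + 54·x^2)·Dx^4 + (11 + 45·x + 54·x^2 + 54·x^3)·Dx^5  (order 5).
h: a_k = 0, 1, 3, -11/3, 9/2, -239/30, …
ICs: h(0) = 0, h′(0) = 1, h′′(0) = 6, h′′′(0) = -22, h′′′′(0) = 108.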